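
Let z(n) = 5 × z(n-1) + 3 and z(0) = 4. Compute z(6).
Computing step by step:
z(0) = 4
z(1) = 5 × 4 + 3 = 23
z(2) = 5 × 23 + 3 = 118
z(3) = 5 × 118 + 3 = 593
z(4) = 5 × 593 + 3 = 2968
z(5) = 5 × 2968 + 3 = 14843
z(6) = 5 × 14843 + 3 = 74218

74218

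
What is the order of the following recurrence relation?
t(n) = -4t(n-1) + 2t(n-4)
The order is the largest lag k for which t(n-k) appears. Here the deepest term is t(n-4), so the order is 4.

Order 4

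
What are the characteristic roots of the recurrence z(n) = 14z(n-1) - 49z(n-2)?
Substitute z(n) = rⁿ and divide through by rⁿ⁻²: r² - 14r + 49 = 0
Factor: (r - 7)² = 0, so r = 7 (double root).
General solution: z(n) = (A + Bn)·7ⁿ

Characteristic: r² - 14r + 49 = 0, Roots: r = 7 (double root)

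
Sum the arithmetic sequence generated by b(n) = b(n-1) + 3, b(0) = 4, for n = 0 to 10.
Computing the sequence terms: 4, 7, 10, 13, 16, 19, 22, 25, 28, 31, 34
Adding these values together:

209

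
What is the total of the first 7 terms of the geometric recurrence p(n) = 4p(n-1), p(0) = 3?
Computing the sequence terms: 3, 12, 48, 192, 768, 3072, 12288
Adding these values together:

16383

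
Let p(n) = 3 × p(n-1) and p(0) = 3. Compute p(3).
Computing step by step:
p(0) = 3
p(1) = 3 × 3 = 9
p(2) = 3 × 9 = 27
p(3) = 3 × 27 = 81

81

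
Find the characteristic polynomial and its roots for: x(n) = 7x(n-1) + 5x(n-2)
Substitute x(n) = rⁿ and divide through by rⁿ⁻²: r² - 7r - 5 = 0
Discriminant: 7² + 4·5 = 69, not a perfect square, so by the quadratic formula r = (7 ± √69)/2.
General solution: x(n) = A·r₁ⁿ + B·r₂ⁿ where r₁,r₂ = (7 ± √69)/2

Characteristic: r² - 7r - 5 = 0, Roots: r = (7 ± √69)/2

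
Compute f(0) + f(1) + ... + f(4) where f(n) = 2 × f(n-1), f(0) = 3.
Computing the sequence terms: 3, 6, 12, 24, 48
Adding these values together:

93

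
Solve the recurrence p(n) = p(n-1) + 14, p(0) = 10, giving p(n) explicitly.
Recurrence: p(n) = p(n-1) + 14, initial: p(0) = 10.
Each step adds 14, so p(n) = p(0) + 14n = 14n + 10.

p(n) = 14n + 10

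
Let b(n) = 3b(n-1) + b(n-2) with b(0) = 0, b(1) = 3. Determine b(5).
Computing the sequence terms:
0, 3, 9, 30, 99, 327

327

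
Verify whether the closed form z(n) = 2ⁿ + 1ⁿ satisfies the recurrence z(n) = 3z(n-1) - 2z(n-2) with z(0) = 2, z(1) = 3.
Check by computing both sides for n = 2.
From the recurrence with z(0) = 2, z(1) = 3:
  z(0) = 2, z(1) = 3, z(2) = 5
  so the recurrence gives z(2) = 5.
From the proposed closed form z(n) = 2ⁿ + 1ⁿ:
  z(2) = 5.
Both sides give 5 at n = 2, and the initial condition(s) match, so the closed form is consistent.

Yes, the closed form is correct.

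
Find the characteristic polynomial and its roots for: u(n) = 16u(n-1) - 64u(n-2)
Substitute u(n) = rⁿ and divide through by rⁿ⁻²: r² - 16r + 64 = 0
Factor: (r - 8)² = 0, so r = 8 (double root).
General solution: u(n) = (A + Bn)·8ⁿ

Characteristic: r² - 16r + 64 = 0, Roots: r = 8 (double root)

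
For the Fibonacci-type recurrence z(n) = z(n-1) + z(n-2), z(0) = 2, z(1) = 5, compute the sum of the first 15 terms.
Computing the sequence terms: 2, 5, 7, 12, 19, 31, 50, 81, 131, 212, 343, 555, 898, 1453, 2351
Adding these values together:

6150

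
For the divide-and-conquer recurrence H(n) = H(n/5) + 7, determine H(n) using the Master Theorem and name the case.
Master Theorem template: H(n) = a·H(n/b) + f(n).
Here: a=1, b=5, f(n)=7
Compute log_b(a) = log_5(1) = 0.
f(n) = 7 = Θ(1). Case 2: H(n) = Θ(log n).

Case 2: H(n) = Θ(log n)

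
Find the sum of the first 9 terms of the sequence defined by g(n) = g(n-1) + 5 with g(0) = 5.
Computing the sequence terms: 5, 10, 15, 20, 25, 30, 35, 40, 45
Adding these values together:

225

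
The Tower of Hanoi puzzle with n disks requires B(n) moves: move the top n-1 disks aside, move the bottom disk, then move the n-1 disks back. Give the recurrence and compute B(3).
Moving n disks = move the top n-1 disks aside (B(n-1) moves) + move the largest disk (1 move) + move the n-1 disks back on top (B(n-1) moves), so B(n) = 2B(n-1) + 1, with B(1) = 1 (a single disk takes one move).
First terms: 1, 3, 7, … — each is one less than a power of 2. Indeed B(n) + 1 = 2(B(n-1) + 1) with B(1) + 1 = 2, so B(n) + 1 = 2ⁿ and B(n) = 2ⁿ - 1.
Hence B(3) = 2^3 - 1 = 8 - 1 = 7.

B(n) = 2B(n-1) + 1, B(1) = 1; B(3) = 7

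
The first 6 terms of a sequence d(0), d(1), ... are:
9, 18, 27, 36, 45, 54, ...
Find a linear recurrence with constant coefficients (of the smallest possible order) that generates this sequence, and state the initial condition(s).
Look for the lowest-order linear relation among consecutive terms.
Observation: consecutive differences are constant (= 9).
Check at n=2: 1·18 + 9 = 27. ✓

d(n) = d(n-1) + 9, d(0) = 9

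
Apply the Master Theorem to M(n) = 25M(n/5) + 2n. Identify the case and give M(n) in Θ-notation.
Master Theorem template: M(n) = a·M(n/b) + f(n).
Here: a=25, b=5, f(n)=2n
Compute log_b(a) = log_5(25) = 2.
f(n) = 2n = O(n^(2-ε)) with ε = 1. Case 1: M(n) = Θ(n^log_b(a)) = Θ(n^2).

Case 1: M(n) = Θ(n^2)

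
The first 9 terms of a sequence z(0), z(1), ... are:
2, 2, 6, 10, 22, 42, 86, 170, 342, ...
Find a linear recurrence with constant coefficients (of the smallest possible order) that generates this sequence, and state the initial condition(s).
Look for the lowest-order linear relation among consecutive terms.
Observation: z(n) - 1·z(n-1) - (2)·z(n-2) = 0 holds for the shown terms, and no order-1 relation z(n) = α·z(n-1) + β fits.
Check at n=3: 1·6 + (2)·2 = 10. ✓

z(n) = z(n-1) + 2z(n-2), z(0) = 2, z(1) = 2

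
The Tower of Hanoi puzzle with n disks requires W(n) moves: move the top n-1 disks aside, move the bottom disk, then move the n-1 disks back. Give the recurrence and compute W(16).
Moving n disks = move the top n-1 disks aside (W(n-1) moves) + move the largest disk (1 move) + move the n-1 disks back on top (W(n-1) moves), so W(n) = 2W(n-1) + 1, with W(1) = 1 (a single disk takes one move).
First terms: 1, 3, 7, 15, 31, 63, … — each is one less than a power of 2. Indeed W(n) + 1 = 2(W(n-1) + 1) with W(1) + 1 = 2, so W(n) + 1 = 2ⁿ and W(n) = 2ⁿ - 1.
Hence W(16) = 2^16 - 1 = 65536 - 1 = 65535.

W(n) = 2W(n-1) + 1, W(1) = 1; W(16) = 65535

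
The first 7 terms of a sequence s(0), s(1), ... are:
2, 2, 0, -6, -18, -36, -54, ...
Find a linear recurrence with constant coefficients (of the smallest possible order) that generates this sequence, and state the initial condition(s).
Look for the lowest-order linear relation among consecutive terms.
Observation: s(n) - 3·s(n-1) - (-3)·s(n-2) = 0 holds for the shown terms, and no order-1 relation s(n) = α·s(n-1) + β fits.
Check at n=3: 3·0 + (-3)·2 = -6. ✓

s(n) = 3s(n-1) - 3s(n-2), s(0) = 2, s(1) = 2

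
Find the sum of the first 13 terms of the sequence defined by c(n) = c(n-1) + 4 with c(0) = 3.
Computing the sequence terms: 3, 7, 11, 15, 19, 23, 27, 31, 35, 39, 43, 47, 51
Adding these values together:

351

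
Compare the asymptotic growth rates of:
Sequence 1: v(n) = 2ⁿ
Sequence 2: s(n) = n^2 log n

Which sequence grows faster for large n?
Comparing growth rates:
Growth-rate hierarchy: log n ≺ any polynomial ≺ any exponential cⁿ (c>1) ≺ n! ≺ nⁿ.
exponential base 2 dominates polynomial degree 2 (with log factor) asymptotically.

v(n) grows faster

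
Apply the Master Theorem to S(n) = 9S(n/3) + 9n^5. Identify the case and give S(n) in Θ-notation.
Master Theorem template: S(n) = a·S(n/b) + f(n).
Here: a=9, b=3, f(n)=9n^5
Compute log_b(a) = log_3(9) = 2.
f(n) = 9n^5 = Ω(n^(2+ε)) with ε = 3, and the regularity condition holds (a·f(n/b) = (a/b^5)·f(n) with a/b^5 = 3^-3 < 1). Case 3: S(n) = Θ(f(n)) = Θ(n^5).

Case 3: S(n) = Θ(n^5)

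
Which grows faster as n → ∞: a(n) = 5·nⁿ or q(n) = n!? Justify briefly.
Comparing growth rates:
Growth-rate hierarchy: log n ≺ any polynomial ≺ any exponential cⁿ (c>1) ≺ n! ≺ nⁿ.
super-exponential nⁿ dominates factorial asymptotically.

a(n) grows faster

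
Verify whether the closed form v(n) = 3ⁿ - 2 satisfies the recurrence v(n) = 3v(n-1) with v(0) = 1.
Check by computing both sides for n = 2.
From the recurrence with v(0) = 1:
  v(0) = 1, v(1) = 3, v(2) = 9
  so the recurrence gives v(2) = 9.
From the proposed closed form v(n) = 3ⁿ - 2:
  v(2) = 7.
The recurrence gives 9 but the closed form gives 7, so the closed form does not satisfy the recurrence.

No, the closed form is incorrect.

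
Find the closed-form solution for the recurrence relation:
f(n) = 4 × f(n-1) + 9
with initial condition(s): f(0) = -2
Recurrence: f(n) = 4 × f(n-1) + 9, initial: f(0) = -2.
Try f(n) = A·4ⁿ + C. Substituting: A·4ⁿ + C = 4(A·4ⁿ⁻¹ + C) + 9 = A·4ⁿ + 4C + 9, so C = 4C + 9, giving C = -3. Then f(0) = A - 3 = -2 gives A = 1.

f(n) = 4ⁿ - 3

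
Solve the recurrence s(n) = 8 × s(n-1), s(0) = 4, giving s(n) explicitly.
Recurrence: s(n) = 8 × s(n-1), initial: s(0) = 4.
Each term is 8 times the previous, so this is geometric with ratio 8. After n steps: s(n) = s(0)·8ⁿ = 4·8ⁿ.

s(n) = 4·8ⁿ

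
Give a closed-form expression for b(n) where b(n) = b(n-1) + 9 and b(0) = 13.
Recurrence: b(n) = b(n-1) + 9, initial: b(0) = 13.
Each step adds 9, so b(n) = b(0) + 9n = 9n + 13.

b(n) = 9n + 13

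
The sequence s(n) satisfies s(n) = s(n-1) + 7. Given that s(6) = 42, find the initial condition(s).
s(6) = s(0) + 6·7, so s(0) = 42 - 42 = 0.

s(0) = 0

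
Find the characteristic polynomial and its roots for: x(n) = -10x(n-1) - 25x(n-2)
Substitute x(n) = rⁿ and divide through by rⁿ⁻²: r² + 10r + 25 = 0
Factor: (r + 5)² = 0, so r = -5 (double root).
General solution: x(n) = (A + Bn)·(-5)ⁿ

Characteristic: r² + 10r + 25 = 0, Roots: r = -5 (double root)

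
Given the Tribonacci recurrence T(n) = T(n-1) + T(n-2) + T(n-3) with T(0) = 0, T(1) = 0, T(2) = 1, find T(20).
Computing the sequence terms:
0, 0, 1, 1, 2, 4, 7, 13, 24, 44, 81, 149, 274, 504, 927, 1705, 3136, 5768, 10609, 19513, 35890

35890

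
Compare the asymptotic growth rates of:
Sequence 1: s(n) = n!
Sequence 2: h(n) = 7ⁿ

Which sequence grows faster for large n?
Comparing growth rates:
Growth-rate hierarchy: log n ≺ any polynomial ≺ any exponential cⁿ (c>1) ≺ n! ≺ nⁿ.
factorial dominates exponential base 7 asymptotically.

s(n) grows faster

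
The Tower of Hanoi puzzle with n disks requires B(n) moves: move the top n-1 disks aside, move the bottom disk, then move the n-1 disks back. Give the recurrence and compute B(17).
Moving n disks = move the top n-1 disks aside (B(n-1) moves) + move the largest disk (1 move) + move the n-1 disks back on top (B(n-1) moves), so B(n) = 2B(n-1) + 1, with B(1) = 1 (a single disk takes one move).
First terms: 1, 3, 7, 15, 31, 63, … — each is one less than a power of 2. Indeed B(n) + 1 = 2(B(n-1) + 1) with B(1) + 1 = 2, so B(n) + 1 = 2ⁿ and B(n) = 2ⁿ - 1.
Hence B(17) = 2^17 - 1 = 131072 - 1 = 131071.

B(n) = 2B(n-1) + 1, B(1) = 1; B(17) = 131071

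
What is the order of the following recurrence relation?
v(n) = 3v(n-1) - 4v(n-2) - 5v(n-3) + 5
The order is the largest lag k for which v(n-k) appears. Here the deepest term is v(n-3) (the 5 term is non-homogeneous and does not affect the order), so the order is 3.

Order 3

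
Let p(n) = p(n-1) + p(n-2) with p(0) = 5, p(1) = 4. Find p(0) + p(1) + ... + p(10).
Computing the sequence terms: 5, 4, 9, 13, 22, 35, 57, 92, 149, 241, 390
Adding these values together:

1017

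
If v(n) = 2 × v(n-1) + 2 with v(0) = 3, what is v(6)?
Computing step by step:
v(0) = 3
v(1) = 2 × 3 + 2 = 8
v(2) = 2 × 8 + 2 = 18
v(3) = 2 × 18 + 2 = 38
v(4) = 2 × 38 + 2 = 78
v(5) = 2 × 78 + 2 = 158
v(6) = 2 × 158 + 2 = 318

318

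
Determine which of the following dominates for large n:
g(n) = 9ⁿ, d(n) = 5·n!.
Comparing growth rates:
Growth-rate hierarchy: log n ≺ any polynomial ≺ any exponential cⁿ (c>1) ≺ n! ≺ nⁿ.
factorial dominates exponential base 9 asymptotically.

d(n) grows faster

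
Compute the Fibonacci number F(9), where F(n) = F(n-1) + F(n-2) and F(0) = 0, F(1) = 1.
Computing the sequence terms:
0, 1, 1, 2, 3, 5, 8, 13, 21, 34

34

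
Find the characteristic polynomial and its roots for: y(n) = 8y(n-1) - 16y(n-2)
Substitute y(n) = rⁿ and divide through by rⁿ⁻²: r² - 8r + 16 = 0
Factor: (r - 4)² = 0, so r = 4 (double root).
General solution: y(n) = (A + Bn)·4ⁿ

Characteristic: r² - 8r + 16 = 0, Roots: r = 4 (double root)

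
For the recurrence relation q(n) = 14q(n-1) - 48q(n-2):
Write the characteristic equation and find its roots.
Substitute q(n) = rⁿ and divide through by rⁿ⁻²: r² - 14r + 48 = 0
Factor: (r - 6)(r - 8) = 0, so r = 6, 8.
General solution: q(n) = A·6ⁿ + B·8ⁿ

Characteristic: r² - 14r + 48 = 0, Roots: r = 6, 8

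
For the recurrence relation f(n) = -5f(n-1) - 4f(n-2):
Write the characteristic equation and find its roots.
Substitute f(n) = rⁿ and divide through by rⁿ⁻²: r² + 5r + 4 = 0
Factor: (r + 4)(r + 1) = 0, so r = -4, -1.
General solution: f(n) = A·(-4)ⁿ + B·(-1)ⁿ

Characteristic: r² + 5r + 4 = 0, Roots: r = -4, -1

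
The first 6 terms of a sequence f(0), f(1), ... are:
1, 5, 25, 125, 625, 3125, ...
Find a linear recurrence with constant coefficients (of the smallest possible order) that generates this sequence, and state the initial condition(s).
Look for the lowest-order linear relation among consecutive terms.
Observation: each term is 5× the previous.
Check at n=2: 5·5 = 25. ✓

f(n) = 5 × f(n-1), f(0) = 1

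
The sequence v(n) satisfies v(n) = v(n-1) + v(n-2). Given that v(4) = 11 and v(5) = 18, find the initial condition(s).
Work backwards using v(k) = v(k+2) - v(k+1):
v(3) = v(5) - v(4) = 18 - 11 = 7
v(2) = v(4) - v(3) = 11 - 7 = 4
v(1) = v(3) - v(2) = 7 - 4 = 3
v(0) = v(2) - v(1) = 4 - 3 = 1

v(0) = 1, v(1) = 3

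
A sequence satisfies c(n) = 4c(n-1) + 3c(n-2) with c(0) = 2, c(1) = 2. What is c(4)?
Computing the sequence terms:
2, 2, 14, 62, 290

290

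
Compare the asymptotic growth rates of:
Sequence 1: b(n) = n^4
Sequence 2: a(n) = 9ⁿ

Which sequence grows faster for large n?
Comparing growth rates:
Growth-rate hierarchy: log n ≺ any polynomial ≺ any exponential cⁿ (c>1) ≺ n! ≺ nⁿ.
exponential base 9 dominates polynomial degree 4 asymptotically.

a(n) grows faster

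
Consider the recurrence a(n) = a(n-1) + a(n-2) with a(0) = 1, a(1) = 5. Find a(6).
Computing the sequence terms:
1, 5, 6, 11, 17, 28, 45

45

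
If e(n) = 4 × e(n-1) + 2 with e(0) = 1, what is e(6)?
Computing step by step:
e(0) = 1
e(1) = 4 × 1 + 2 = 6
e(2) = 4 × 6 + 2 = 26
e(3) = 4 × 26 + 2 = 106
e(4) = 4 × 106 + 2 = 426
e(5) = 4 × 426 + 2 = 1706
e(6) = 4 × 1706 + 2 = 6826

6826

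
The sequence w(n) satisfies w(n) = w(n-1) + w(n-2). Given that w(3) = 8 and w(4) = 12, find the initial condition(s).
Work backwards using w(k) = w(k+2) - w(k+1):
w(2) = w(4) - w(3) = 12 - 8 = 4
w(1) = w(3) - w(2) = 8 - 4 = 4
w(0) = w(2) - w(1) = 4 - 4 = 0

w(0) = 0, w(1) = 4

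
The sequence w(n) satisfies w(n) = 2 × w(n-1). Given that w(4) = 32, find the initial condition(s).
In general w(n) = 2ⁿ · w(0). At n = 4: w(0) = w(4) / 2^4 = 32 / 16 = 2.

w(0) = 2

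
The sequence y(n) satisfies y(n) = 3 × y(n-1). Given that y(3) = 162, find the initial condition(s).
In general y(n) = 3ⁿ · y(0). At n = 3: y(0) = y(3) / 3^3 = 162 / 27 = 6.

y(0) = 6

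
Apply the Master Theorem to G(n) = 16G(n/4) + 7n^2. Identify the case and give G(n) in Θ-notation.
Master Theorem template: G(n) = a·G(n/b) + f(n).
Here: a=16, b=4, f(n)=7n^2
Compute log_b(a) = log_4(16) = 2.
f(n) = 7n^2 = Θ(n^2). Case 2: G(n) = Θ(n^2 log n).

Case 2: G(n) = Θ(n^2 log n)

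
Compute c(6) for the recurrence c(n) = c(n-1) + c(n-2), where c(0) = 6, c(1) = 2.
Computing the sequence terms:
6, 2, 8, 10, 18, 28, 46

46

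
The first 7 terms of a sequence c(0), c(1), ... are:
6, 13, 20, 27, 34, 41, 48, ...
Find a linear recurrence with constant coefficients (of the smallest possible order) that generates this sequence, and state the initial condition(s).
Look for the lowest-order linear relation among consecutive terms.
Observation: consecutive differences are constant (= 7).
Check at n=2: 1·13 + 7 = 20. ✓

c(n) = c(n-1) + 7, c(0) = 6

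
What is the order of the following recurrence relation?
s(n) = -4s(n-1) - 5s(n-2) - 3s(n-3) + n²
The order is the largest lag k for which s(n-k) appears. Here the deepest term is s(n-3) (the n² term is non-homogeneous and does not affect the order), so the order is 3.

Order 3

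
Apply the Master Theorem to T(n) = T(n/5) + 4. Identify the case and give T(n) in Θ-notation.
Master Theorem template: T(n) = a·T(n/b) + f(n).
Here: a=1, b=5, f(n)=4
Compute log_b(a) = log_5(1) = 0.
f(n) = 4 = Θ(1). Case 2: T(n) = Θ(log n).

Case 2: T(n) = Θ(log n)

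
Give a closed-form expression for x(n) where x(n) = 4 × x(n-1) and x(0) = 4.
Recurrence: x(n) = 4 × x(n-1), initial: x(0) = 4.
Each term is 4 times the previous, so this is geometric with ratio 4. After n steps: x(n) = x(0)·4ⁿ = 4·4ⁿ.

x(n) = 4·4ⁿ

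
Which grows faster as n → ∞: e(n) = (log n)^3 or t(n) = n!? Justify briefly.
Comparing growth rates:
Growth-rate hierarchy: log n ≺ any polynomial ≺ any exponential cⁿ (c>1) ≺ n! ≺ nⁿ.
factorial dominates polylogarithmic (log n)^3 asymptotically.

t(n) grows faster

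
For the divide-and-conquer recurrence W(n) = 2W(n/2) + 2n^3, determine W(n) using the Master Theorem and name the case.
Master Theorem template: W(n) = a·W(n/b) + f(n).
Here: a=2, b=2, f(n)=2n^3
Compute log_b(a) = log_2(2) = 1.
f(n) = 2n^3 = Ω(n^(1+ε)) with ε = 2, and the regularity condition holds (a·f(n/b) = (a/b^3)·f(n) with a/b^3 = 2^-2 < 1). Case 3: W(n) = Θ(f(n)) = Θ(n^3).

Case 3: W(n) = Θ(n^3)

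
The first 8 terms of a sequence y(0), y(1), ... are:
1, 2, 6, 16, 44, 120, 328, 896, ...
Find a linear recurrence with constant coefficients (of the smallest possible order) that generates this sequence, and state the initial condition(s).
Look for the lowest-order linear relation among consecutive terms.
Observation: y(n) - 2·y(n-1) - (2)·y(n-2) = 0 holds for the shown terms, and no order-1 relation y(n) = α·y(n-1) + β fits.
Check at n=3: 2·6 + (2)·2 = 16. ✓

y(n) = 2y(n-1) + 2y(n-2), y(0) = 1, y(1) = 2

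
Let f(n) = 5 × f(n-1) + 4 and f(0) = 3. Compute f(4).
Computing step by step:
f(0) = 3
f(1) = 5 × 3 + 4 = 19
f(2) = 5 × 19 + 4 = 99
f(3) = 5 × 99 + 4 = 499
f(4) = 5 × 499 + 4 = 2499

2499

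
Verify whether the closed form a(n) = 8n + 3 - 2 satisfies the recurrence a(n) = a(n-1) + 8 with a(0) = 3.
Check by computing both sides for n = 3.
From the recurrence with a(0) = 3:
  a(0) = 3, a(1) = 11, a(2) = 19, a(3) = 27
  so the recurrence gives a(3) = 27.
From the proposed closed form a(n) = 8n + 3 - 2:
  a(3) = 25.
The recurrence gives 27 but the closed form gives 25, so the closed form does not satisfy the recurrence.

No, the closed form is incorrect.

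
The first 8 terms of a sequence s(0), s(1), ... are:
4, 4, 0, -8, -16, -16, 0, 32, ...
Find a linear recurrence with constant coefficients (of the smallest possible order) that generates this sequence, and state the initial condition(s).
Look for the lowest-order linear relation among consecutive terms.
Observation: s(n) - 2·s(n-1) - (-2)·s(n-2) = 0 holds for the shown terms, and no order-1 relation s(n) = α·s(n-1) + β fits.
Check at n=3: 2·0 + (-2)·4 = -8. ✓

s(n) = 2s(n-1) - 2s(n-2), s(0) = 4, s(1) = 4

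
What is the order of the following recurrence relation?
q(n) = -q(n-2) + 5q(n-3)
The order is the largest lag k for which q(n-k) appears. Here the deepest term is q(n-3), so the order is 3.

Order 3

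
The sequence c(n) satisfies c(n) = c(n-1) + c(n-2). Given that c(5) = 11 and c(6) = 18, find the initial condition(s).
Work backwards using c(k) = c(k+2) - c(k+1):
c(4) = c(6) - c(5) = 18 - 11 = 7
c(3) = c(5) - c(4) = 11 - 7 = 4
c(2) = c(4) - c(3) = 7 - 4 = 3
c(1) = c(3) - c(2) = 4 - 3 = 1
c(0) = c(2) - c(1) = 3 - 1 = 2

c(0) = 2, c(1) = 1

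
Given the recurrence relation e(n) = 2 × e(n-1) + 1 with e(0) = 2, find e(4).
Computing step by step:
e(0) = 2
e(1) = 2 × 2 + 1 = 5
e(2) = 2 × 5 + 1 = 11
e(3) = 2 × 11 + 1 = 23
e(4) = 2 × 23 + 1 = 47

47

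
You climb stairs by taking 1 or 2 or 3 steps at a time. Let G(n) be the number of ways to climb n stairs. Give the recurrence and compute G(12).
Condition on the size of the last step (1 to 3): before it there were n-1, …, n-3 stairs climbed, and these cases are disjoint, so G(n) = G(n-1) + G(n-2) + G(n-3) (order-3 linear recurrence).
Initial conditions by direct count (compositions of i into parts ≤ 3): G(1) = 1; G(2) = 2; G(3) = 4.
Iterating the recurrence: G(4) = 7, G(5) = 13, G(6) = 24, G(7) = 44, G(8) = 81, G(9) = 149, G(10) = 274, G(11) = 504, G(12) = 927.

G(n) = G(n-1) + G(n-2) + G(n-3), G(1) = 1, G(2) = 2, G(3) = 4; G(12) = 927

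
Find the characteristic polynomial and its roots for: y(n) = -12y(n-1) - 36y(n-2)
Substitute y(n) = rⁿ and divide through by rⁿ⁻²: r² + 12r + 36 = 0
Factor: (r + 6)² = 0, so r = -6 (double root).
General solution: y(n) = (A + Bn)·(-6)ⁿ

Characteristic: r² + 12r + 36 = 0, Roots: r = -6 (double root)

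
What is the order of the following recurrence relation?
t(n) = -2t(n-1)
The order is the largest lag k for which t(n-k) appears. Here the deepest term is t(n-1), so the order is 1.

Order 1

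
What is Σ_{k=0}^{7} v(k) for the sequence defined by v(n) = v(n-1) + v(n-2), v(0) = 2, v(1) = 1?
Computing the sequence terms: 2, 1, 3, 4, 7, 11, 18, 29
Adding these values together:

75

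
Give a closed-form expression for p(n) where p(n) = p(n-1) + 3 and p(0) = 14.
Recurrence: p(n) = p(n-1) + 3, initial: p(0) = 14.
Each step adds 3, so p(n) = p(0) + 3n = 3n + 14.

p(n) = 3n + 14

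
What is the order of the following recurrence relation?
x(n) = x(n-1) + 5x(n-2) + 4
The order is the largest lag k for which x(n-k) appears. Here the deepest term is x(n-2) (the 4 term is non-homogeneous and does not affect the order), so the order is 2.

Order 2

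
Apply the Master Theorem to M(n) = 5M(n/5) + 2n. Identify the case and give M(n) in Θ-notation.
Master Theorem template: M(n) = a·M(n/b) + f(n).
Here: a=5, b=5, f(n)=2n
Compute log_b(a) = log_5(5) = 1.
f(n) = 2n = Θ(n). Case 2: M(n) = Θ(n log n).

Case 2: M(n) = Θ(n log n)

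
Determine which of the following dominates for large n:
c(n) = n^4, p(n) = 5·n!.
Comparing growth rates:
Growth-rate hierarchy: log n ≺ any polynomial ≺ any exponential cⁿ (c>1) ≺ n! ≺ nⁿ.
factorial dominates polynomial degree 4 asymptotically.

p(n) grows faster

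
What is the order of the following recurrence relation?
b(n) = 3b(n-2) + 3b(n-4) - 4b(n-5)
The order is the largest lag k for which b(n-k) appears. Here the deepest term is b(n-5), so the order is 5.

Order 5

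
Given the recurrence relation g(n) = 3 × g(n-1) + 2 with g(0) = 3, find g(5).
Computing step by step:
g(0) = 3
g(1) = 3 × 3 + 2 = 11
g(2) = 3 × 11 + 2 = 35
g(3) = 3 × 35 + 2 = 107
g(4) = 3 × 107 + 2 = 323
g(5) = 3 × 323 + 2 = 971

971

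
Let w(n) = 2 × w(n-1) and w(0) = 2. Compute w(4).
Computing step by step:
w(0) = 2
w(1) = 2 × 2 = 4
w(2) = 2 × 4 = 8
w(3) = 2 × 8 = 16
w(4) = 2 × 16 = 32

32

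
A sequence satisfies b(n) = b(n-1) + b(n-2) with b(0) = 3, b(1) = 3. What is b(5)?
Computing the sequence terms:
3, 3, 6, 9, 15, 24

24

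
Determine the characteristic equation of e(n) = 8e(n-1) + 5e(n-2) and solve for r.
Substitute e(n) = rⁿ and divide through by rⁿ⁻²: r² - 8r - 5 = 0
Discriminant: 8² + 4·5 = 84, not a perfect square, so by the quadratic formula r = (8 ± √84)/2.
General solution: e(n) = A·r₁ⁿ + B·r₂ⁿ where r₁,r₂ = (8 ± √84)/2

Characteristic: r² - 8r - 5 = 0, Roots: r = (8 ± √84)/2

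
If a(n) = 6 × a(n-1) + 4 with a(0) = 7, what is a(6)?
Computing step by step:
a(0) = 7
a(1) = 6 × 7 + 4 = 46
a(2) = 6 × 46 + 4 = 280
a(3) = 6 × 280 + 4 = 1684
a(4) = 6 × 1684 + 4 = 10108
a(5) = 6 × 10108 + 4 = 60652
a(6) = 6 × 60652 + 4 = 363916

363916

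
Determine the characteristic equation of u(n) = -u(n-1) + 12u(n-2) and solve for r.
Substitute u(n) = rⁿ and divide through by rⁿ⁻²: r² + r - 12 = 0
Factor: (r + 4)(r - 3) = 0, so r = -4, 3.
General solution: u(n) = A·(-4)ⁿ + B·3ⁿ

Characteristic: r² + r - 12 = 0, Roots: r = -4, 3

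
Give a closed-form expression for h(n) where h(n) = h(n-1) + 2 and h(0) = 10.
Recurrence: h(n) = h(n-1) + 2, initial: h(0) = 10.
Each step adds 2, so h(n) = h(0) + 2n = 2n + 10.

h(n) = 2n + 10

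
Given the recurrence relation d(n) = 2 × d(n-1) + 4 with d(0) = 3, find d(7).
Computing step by step:
d(0) = 3
d(1) = 2 × 3 + 4 = 10
d(2) = 2 × 10 + 4 = 24
d(3) = 2 × 24 + 4 = 52
d(4) = 2 × 52 + 4 = 108
d(5) = 2 × 108 + 4 = 220
d(6) = 2 × 220 + 4 = 444
d(7) = 2 × 444 + 4 = 892

892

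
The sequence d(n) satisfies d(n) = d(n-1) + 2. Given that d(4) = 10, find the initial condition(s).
d(4) = d(0) + 4·2, so d(0) = 10 - 8 = 2.

d(0) = 2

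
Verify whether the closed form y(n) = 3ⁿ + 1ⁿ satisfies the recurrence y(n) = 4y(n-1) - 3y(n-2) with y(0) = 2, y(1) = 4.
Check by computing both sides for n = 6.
From the recurrence with y(0) = 2, y(1) = 4:
  y(0) = 2, y(1) = 4, y(2) = 10, y(3) = 28, y(4) = 82, y(5) = 244, y(6) = 730
  so the recurrence gives y(6) = 730.
From the proposed closed form y(n) = 3ⁿ + 1ⁿ:
  y(6) = 730.
Both sides give 730 at n = 6, and the initial condition(s) match, so the closed form is consistent.

Yes, the closed form is correct.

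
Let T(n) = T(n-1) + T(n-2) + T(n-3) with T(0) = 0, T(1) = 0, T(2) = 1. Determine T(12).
Computing the sequence terms:
0, 0, 1, 1, 2, 4, 7, 13, 24, 44, 81, 149, 274

274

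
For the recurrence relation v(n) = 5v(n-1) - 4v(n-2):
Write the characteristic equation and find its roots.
Substitute v(n) = rⁿ and divide through by rⁿ⁻²: r² - 5r + 4 = 0
Factor: (r - 1)(r - 4) = 0, so r = 1, 4.
General solution: v(n) = A·1ⁿ + B·4ⁿ

Characteristic: r² - 5r + 4 = 0, Roots: r = 1, 4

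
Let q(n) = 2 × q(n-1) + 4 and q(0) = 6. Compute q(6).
Computing step by step:
q(0) = 6
q(1) = 2 × 6 + 4 = 16
q(2) = 2 × 16 + 4 = 36
q(3) = 2 × 36 + 4 = 76
q(4) = 2 × 76 + 4 = 156
q(5) = 2 × 156 + 4 = 316
q(6) = 2 × 316 + 4 = 636

636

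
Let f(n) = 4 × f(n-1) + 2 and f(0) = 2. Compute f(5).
Computing step by step:
f(0) = 2
f(1) = 4 × 2 + 2 = 10
f(2) = 4 × 10 + 2 = 42
f(3) = 4 × 42 + 2 = 170
f(4) = 4 × 170 + 2 = 682
f(5) = 4 × 682 + 2 = 2730

2730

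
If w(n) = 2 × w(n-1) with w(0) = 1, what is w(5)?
Computing step by step:
w(0) = 1
w(1) = 2 × 1 = 2
w(2) = 2 × 2 = 4
w(3) = 2 × 4 = 8
w(4) = 2 × 8 = 16
w(5) = 2 × 16 = 32

32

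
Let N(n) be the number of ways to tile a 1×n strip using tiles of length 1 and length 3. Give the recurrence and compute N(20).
Condition on the last tile: it has length 1 (leaving a 1×(n-1) strip) or length 3 (leaving a 1×(n-3) strip), so N(n) = N(n-1) + N(n-3) (order-3 linear recurrence).
For 0 ≤ i < 3 only unit tiles fit, so N(i) = 1.
Iterating the recurrence: N(3) = 2, N(4) = 3, N(5) = 4, N(6) = 6, N(7) = 9, N(8) = 13, N(9) = 19, N(10) = 28, N(11) = 41, N(12) = 60, N(13) = 88, N(14) = 129, N(15) = 189, N(16) = 277, N(17) = 406, N(18) = 595, N(19) = 872, N(20) = 1278.

N(n) = N(n-1) + N(n-3), with N(i) = 1 for 0 ≤ i < 3; N(20) = 1278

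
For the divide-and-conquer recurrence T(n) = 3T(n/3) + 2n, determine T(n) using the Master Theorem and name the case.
Master Theorem template: T(n) = a·T(n/b) + f(n).
Here: a=3, b=3, f(n)=2n
Compute log_b(a) = log_3(3) = 1.
f(n) = 2n = Θ(n). Case 2: T(n) = Θ(n log n).

Case 2: T(n) = Θ(n log n)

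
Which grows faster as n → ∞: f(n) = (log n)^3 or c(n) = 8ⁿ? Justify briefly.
Comparing growth rates:
Growth-rate hierarchy: log n ≺ any polynomial ≺ any exponential cⁿ (c>1) ≺ n! ≺ nⁿ.
exponential base 8 dominates polylogarithmic (log n)^3 asymptotically.

c(n) grows faster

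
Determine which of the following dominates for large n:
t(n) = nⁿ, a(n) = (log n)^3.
Comparing growth rates:
Growth-rate hierarchy: log n ≺ any polynomial ≺ any exponential cⁿ (c>1) ≺ n! ≺ nⁿ.
super-exponential nⁿ dominates polylogarithmic (log n)^3 asymptotically.

t(n) grows faster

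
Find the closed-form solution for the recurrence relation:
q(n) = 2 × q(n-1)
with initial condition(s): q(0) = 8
Recurrence: q(n) = 2 × q(n-1), initial: q(0) = 8.
Each term is 2 times the previous, so this is geometric with ratio 2. After n steps: q(n) = q(0)·2ⁿ = 8·2ⁿ.

q(n) = 8·2ⁿ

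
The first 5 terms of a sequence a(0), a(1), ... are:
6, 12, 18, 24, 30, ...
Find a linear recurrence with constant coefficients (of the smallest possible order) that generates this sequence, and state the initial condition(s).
Look for the lowest-order linear relation among consecutive terms.
Observation: consecutive differences are constant (= 6).
Check at n=2: 1·12 + 6 = 18. ✓

a(n) = a(n-1) + 6, a(0) = 6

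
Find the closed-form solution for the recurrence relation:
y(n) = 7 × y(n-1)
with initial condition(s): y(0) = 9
Recurrence: y(n) = 7 × y(n-1), initial: y(0) = 9.
Each term is 7 times the previous, so this is geometric with ratio 7. After n steps: y(n) = y(0)·7ⁿ = 9·7ⁿ.

y(n) = 9·7ⁿ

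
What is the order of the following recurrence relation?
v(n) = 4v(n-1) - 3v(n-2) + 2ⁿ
The order is the largest lag k for which v(n-k) appears. Here the deepest term is v(n-2) (the 2ⁿ term is non-homogeneous and does not affect the order), so the order is 2.

Order 2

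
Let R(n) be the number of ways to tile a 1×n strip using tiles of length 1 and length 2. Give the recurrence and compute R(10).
Condition on the last tile: it has length 1 (leaving a 1×(n-1) strip) or length 2 (leaving a 1×(n-2) strip), so R(n) = R(n-1) + R(n-2) (order-2 linear recurrence).
For 0 ≤ i < 2 only unit tiles fit, so R(i) = 1.
Iterating the recurrence: R(2) = 2, R(3) = 3, R(4) = 5, R(5) = 8, R(6) = 13, R(7) = 21, R(8) = 34, R(9) = 55, R(10) = 89.

R(n) = R(n-1) + R(n-2), with R(i) = 1 for 0 ≤ i < 2; R(10) = 89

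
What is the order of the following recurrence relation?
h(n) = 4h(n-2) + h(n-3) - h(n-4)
The order is the largest lag k for which h(n-k) appears. Here the deepest term is h(n-4), so the order is 4.

Order 4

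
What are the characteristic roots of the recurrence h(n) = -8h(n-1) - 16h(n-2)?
Substitute h(n) = rⁿ and divide through by rⁿ⁻²: r² + 8r + 16 = 0
Factor: (r + 4)² = 0, so r = -4 (double root).
General solution: h(n) = (A + Bn)·(-4)ⁿ

Characteristic: r² + 8r + 16 = 0, Roots: r = -4 (double root)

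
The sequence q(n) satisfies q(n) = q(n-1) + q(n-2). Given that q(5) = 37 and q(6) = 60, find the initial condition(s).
Work backwards using q(k) = q(k+2) - q(k+1):
q(4) = q(6) - q(5) = 60 - 37 = 23
q(3) = q(5) - q(4) = 37 - 23 = 14
q(2) = q(4) - q(3) = 23 - 14 = 9
q(1) = q(3) - q(2) = 14 - 9 = 5
q(0) = q(2) - q(1) = 9 - 5 = 4

q(0) = 4, q(1) = 5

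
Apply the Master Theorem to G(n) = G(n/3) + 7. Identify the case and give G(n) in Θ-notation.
Master Theorem template: G(n) = a·G(n/b) + f(n).
Here: a=1, b=3, f(n)=7
Compute log_b(a) = log_3(1) = 0.
f(n) = 7 = Θ(1). Case 2: G(n) = Θ(log n).

Case 2: G(n) = Θ(log n)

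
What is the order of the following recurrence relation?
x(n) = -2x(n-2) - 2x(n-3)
The order is the largest lag k for which x(n-k) appears. Here the deepest term is x(n-3), so the order is 3.

Order 3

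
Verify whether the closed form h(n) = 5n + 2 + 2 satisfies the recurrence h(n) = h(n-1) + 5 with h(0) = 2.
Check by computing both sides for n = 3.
From the recurrence with h(0) = 2:
  h(0) = 2, h(1) = 7, h(2) = 12, h(3) = 17
  so the recurrence gives h(3) = 17.
From the proposed closed form h(n) = 5n + 2 + 2:
  h(3) = 19.
The recurrence gives 17 but the closed form gives 19, so the closed form does not satisfy the recurrence.

No, the closed form is incorrect.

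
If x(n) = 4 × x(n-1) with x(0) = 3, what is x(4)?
Computing step by step:
x(0) = 3
x(1) = 4 × 3 = 12
x(2) = 4 × 12 = 48
x(3) = 4 × 48 = 192
x(4) = 4 × 192 = 768

768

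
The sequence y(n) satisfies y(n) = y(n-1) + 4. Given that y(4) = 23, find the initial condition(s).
y(4) = y(0) + 4·4, so y(0) = 23 - 16 = 7.

y(0) = 7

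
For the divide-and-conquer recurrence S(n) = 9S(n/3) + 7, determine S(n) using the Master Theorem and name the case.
Master Theorem template: S(n) = a·S(n/b) + f(n).
Here: a=9, b=3, f(n)=7
Compute log_b(a) = log_3(9) = 2.
f(n) = 7 = O(n^(2-ε)) with ε = 2. Case 1: S(n) = Θ(n^log_b(a)) = Θ(n^2).

Case 1: S(n) = Θ(n^2)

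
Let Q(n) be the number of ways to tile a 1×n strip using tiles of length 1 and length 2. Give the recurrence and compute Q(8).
Condition on the last tile: it has length 1 (leaving a 1×(n-1) strip) or length 2 (leaving a 1×(n-2) strip), so Q(n) = Q(n-1) + Q(n-2) (order-2 linear recurrence).
For 0 ≤ i < 2 only unit tiles fit, so Q(i) = 1.
Iterating the recurrence: Q(2) = 2, Q(3) = 3, Q(4) = 5, Q(5) = 8, Q(6) = 13, Q(7) = 21, Q(8) = 34.

Q(n) = Q(n-1) + Q(n-2), with Q(i) = 1 for 0 ≤ i < 2; Q(8) = 34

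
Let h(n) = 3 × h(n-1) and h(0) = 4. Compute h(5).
Computing step by step:
h(0) = 4
h(1) = 3 × 4 = 12
h(2) = 3 × 12 = 36
h(3) = 3 × 36 = 108
h(4) = 3 × 108 = 324
h(5) = 3 × 324 = 972

972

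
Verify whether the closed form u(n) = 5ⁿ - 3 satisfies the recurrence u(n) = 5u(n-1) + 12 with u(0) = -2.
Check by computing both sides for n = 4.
From the recurrence with u(0) = -2:
  u(0) = -2, u(1) = 2, u(2) = 22, u(3) = 122, u(4) = 622
  so the recurrence gives u(4) = 622.
From the proposed closed form u(n) = 5ⁿ - 3:
  u(4) = 622.
Both sides give 622 at n = 4, and the initial condition(s) match, so the closed form is consistent.

Yes, the closed form is correct.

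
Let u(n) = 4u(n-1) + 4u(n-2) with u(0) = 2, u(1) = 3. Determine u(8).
Computing the sequence terms:
2, 3, 20, 92, 448, 2160, 10432, 50368, 243200

243200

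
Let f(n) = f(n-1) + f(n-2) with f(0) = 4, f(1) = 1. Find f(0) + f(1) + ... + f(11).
Computing the sequence terms: 4, 1, 5, 6, 11, 17, 28, 45, 73, 118, 191, 309
Adding these values together:

808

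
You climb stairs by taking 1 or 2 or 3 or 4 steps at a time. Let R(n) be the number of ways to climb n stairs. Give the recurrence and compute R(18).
Condition on the size of the last step (1 to 4): before it there were n-1, …, n-4 stairs climbed, and these cases are disjoint, so R(n) = R(n-1) + R(n-2) + R(n-3) + R(n-4) (order-4 linear recurrence).
Initial conditions by direct count (compositions of i into parts ≤ 4): R(1) = 1; R(2) = 2; R(3) = 4; R(4) = 8.
Iterating the recurrence: R(5) = 15, R(6) = 29, R(7) = 56, R(8) = 108, R(9) = 208, R(10) = 401, R(11) = 773, R(12) = 1490, R(13) = 2872, R(14) = 5536, R(15) = 10671, R(16) = 20569, R(17) = 39648, R(18) = 76424.

R(n) = R(n-1) + R(n-2) + R(n-3) + R(n-4), R(1) = 1, R(2) = 2, R(3) = 4, R(4) = 8; R(18) = 76424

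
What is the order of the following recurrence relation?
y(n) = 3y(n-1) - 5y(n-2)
The order is the largest lag k for which y(n-k) appears. Here the deepest term is y(n-2), so the order is 2.

Order 2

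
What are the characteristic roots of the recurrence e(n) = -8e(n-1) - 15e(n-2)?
Substitute e(n) = rⁿ and divide through by rⁿ⁻²: r² + 8r + 15 = 0
Factor: (r + 3)(r + 5) = 0, so r = -3, -5.
General solution: e(n) = A·(-3)ⁿ + B·(-5)ⁿ

Characteristic: r² + 8r + 15 = 0, Roots: r = -3, -5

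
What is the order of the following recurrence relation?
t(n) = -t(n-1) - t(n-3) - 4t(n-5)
The order is the largest lag k for which t(n-k) appears. Here the deepest term is t(n-5), so the order is 5.

Order 5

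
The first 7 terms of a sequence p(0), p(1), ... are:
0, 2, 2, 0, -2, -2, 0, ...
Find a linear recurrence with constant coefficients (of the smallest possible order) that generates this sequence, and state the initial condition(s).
Look for the lowest-order linear relation among consecutive terms.
Observation: p(n) - 1·p(n-1) - (-1)·p(n-2) = 0 holds for the shown terms, and no order-1 relation p(n) = α·p(n-1) + β fits.
Check at n=3: 1·2 + (-1)·2 = 0. ✓

p(n) = p(n-1) - p(n-2), p(0) = 0, p(1) = 2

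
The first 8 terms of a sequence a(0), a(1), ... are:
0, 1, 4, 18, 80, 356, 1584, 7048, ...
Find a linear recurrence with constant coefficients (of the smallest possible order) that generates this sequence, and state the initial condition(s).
Look for the lowest-order linear relation among consecutive terms.
Observation: a(n) - 4·a(n-1) - (2)·a(n-2) = 0 holds for the shown terms, and no order-1 relation a(n) = α·a(n-1) + β fits.
Check at n=3: 4·4 + (2)·1 = 18. ✓

a(n) = 4a(n-1) + 2a(n-2), a(0) = 0, a(1) = 1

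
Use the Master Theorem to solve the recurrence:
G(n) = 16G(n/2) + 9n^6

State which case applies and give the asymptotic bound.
Master Theorem template: G(n) = a·G(n/b) + f(n).
Here: a=16, b=2, f(n)=9n^6
Compute log_b(a) = log_2(16) = 4.
f(n) = 9n^6 = Ω(n^(4+ε)) with ε = 2, and the regularity condition holds (a·f(n/b) = (a/b^6)·f(n) with a/b^6 = 2^-2 < 1). Case 3: G(n) = Θ(f(n)) = Θ(n^6).

Case 3: G(n) = Θ(n^6)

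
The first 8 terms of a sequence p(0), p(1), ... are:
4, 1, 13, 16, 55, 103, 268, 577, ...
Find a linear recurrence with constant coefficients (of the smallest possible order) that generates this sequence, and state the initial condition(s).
Look for the lowest-order linear relation among consecutive terms.
Observation: p(n) - 1·p(n-1) - (3)·p(n-2) = 0 holds for the shown terms, and no order-1 relation p(n) = α·p(n-1) + β fits.
Check at n=3: 1·13 + (3)·1 = 16. ✓

p(n) = p(n-1) + 3p(n-2), p(0) = 4, p(1) = 1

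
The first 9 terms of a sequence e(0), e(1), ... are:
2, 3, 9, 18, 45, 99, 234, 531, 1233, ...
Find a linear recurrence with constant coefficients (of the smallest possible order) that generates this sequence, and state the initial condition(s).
Look for the lowest-order linear relation among consecutive terms.
Observation: e(n) - 1·e(n-1) - (3)·e(n-2) = 0 holds for the shown terms, and no order-1 relation e(n) = α·e(n-1) + β fits.
Check at n=3: 1·9 + (3)·3 = 18. ✓

e(n) = e(n-1) + 3e(n-2), e(0) = 2, e(1) = 3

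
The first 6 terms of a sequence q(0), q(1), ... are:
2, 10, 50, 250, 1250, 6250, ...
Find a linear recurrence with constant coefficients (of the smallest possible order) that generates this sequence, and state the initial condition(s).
Look for the lowest-order linear relation among consecutive terms.
Observation: each term is 5× the previous.
Check at n=2: 5·10 = 50. ✓

q(n) = 5 × q(n-1), q(0) = 2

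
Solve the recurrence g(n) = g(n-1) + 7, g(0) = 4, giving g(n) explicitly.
Recurrence: g(n) = g(n-1) + 7, initial: g(0) = 4.
Each step adds 7, so g(n) = g(0) + 7n = 7n + 4.

g(n) = 7n + 4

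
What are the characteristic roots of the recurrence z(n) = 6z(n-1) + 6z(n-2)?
Substitute z(n) = rⁿ and divide through by rⁿ⁻²: r² - 6r - 6 = 0
Discriminant: 6² + 4·6 = 60, not a perfect square, so by the quadratic formula r = (6 ± √60)/2.
General solution: z(n) = A·r₁ⁿ + B·r₂ⁿ where r₁,r₂ = (6 ± √60)/2

Characteristic: r² - 6r - 6 = 0, Roots: r = (6 ± √60)/2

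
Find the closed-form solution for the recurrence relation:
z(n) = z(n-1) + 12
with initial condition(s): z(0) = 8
Recurrence: z(n) = z(n-1) + 12, initial: z(0) = 8.
Each step adds 12, so z(n) = z(0) + 12n = 12n + 8.

z(n) = 12n + 8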